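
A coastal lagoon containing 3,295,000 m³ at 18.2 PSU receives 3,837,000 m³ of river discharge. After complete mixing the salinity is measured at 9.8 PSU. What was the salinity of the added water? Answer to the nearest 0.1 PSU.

2.6 PSU

Salt balance: 3,295,000×18.2 + 3,837,000×S = 7,132,000×9.8
59,969,000 + 3,837,000·S = 69,893,600
S = (69,893,600 − 59,969,000) / 3,837,000 = 2.5866 PSU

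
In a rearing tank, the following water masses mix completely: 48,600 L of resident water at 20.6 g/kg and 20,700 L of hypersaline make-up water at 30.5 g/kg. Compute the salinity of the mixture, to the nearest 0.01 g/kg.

23.56 g/kg

Mass of salt is conserved:
salt = 48,600×20.6 + 20,700×30.5 = 1,001,160 + 631,350 = 1,632,510
volume = 48,600 + 20,700 = 69,300 L
S = 1,632,510 / 69,300 = 23.5571 g/kg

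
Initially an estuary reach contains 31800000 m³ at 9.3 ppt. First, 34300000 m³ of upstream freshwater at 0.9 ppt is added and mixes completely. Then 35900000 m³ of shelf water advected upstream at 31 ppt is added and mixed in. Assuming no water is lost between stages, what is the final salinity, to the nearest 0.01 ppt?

14.11 ppt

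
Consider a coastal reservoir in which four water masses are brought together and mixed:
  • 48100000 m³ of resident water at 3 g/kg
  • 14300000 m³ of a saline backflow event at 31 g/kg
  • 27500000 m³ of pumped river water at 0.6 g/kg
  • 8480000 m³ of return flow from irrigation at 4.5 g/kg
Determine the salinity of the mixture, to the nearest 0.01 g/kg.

6.53 g/kg

Salt balance:
salt = 48,100,000×3 + 14,300,000×31 + 27,500,000×0.6 + 8,480,000×4.5 = 144,300,000 + 443,300,000 + 16,500,000 + 38,160,000 = 642,260,000
volume = 48,100,000 + 14,300,000 + 27,500,000 + 8,480,000 = 98,380,000 m³
S = 642,260,000 / 98,380,000 = 6.5284 g/kg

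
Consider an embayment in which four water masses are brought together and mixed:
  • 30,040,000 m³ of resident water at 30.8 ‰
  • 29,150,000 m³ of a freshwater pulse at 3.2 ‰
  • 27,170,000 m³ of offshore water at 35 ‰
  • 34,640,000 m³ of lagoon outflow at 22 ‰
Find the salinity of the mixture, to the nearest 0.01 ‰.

22.57 ‰

Weighted by volume,
salt = 30,040,000×30.8 + 29,150,000×3.2 + 27,170,000×35 + 34,640,000×22 = 925,232,000 + 93,280,000 + 950,950,000 + 762,080,000 = 2,731,542,000
volume = 30,040,000 + 29,150,000 + 27,170,000 + 34,640,000 = 121,000,000 m³
S = 2,731,542,000 / 121,000,000 = 22.5747 ‰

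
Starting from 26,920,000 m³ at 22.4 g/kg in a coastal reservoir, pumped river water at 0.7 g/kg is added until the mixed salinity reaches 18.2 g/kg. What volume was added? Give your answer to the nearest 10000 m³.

Salt balance: 26,920,000×22.4 + V×0.7 = (26,920,000+V)×18.2
603,008,000 + 0.7V = 489,944,000 + 18.2V
113,064,000 = 17.5V
V = 6,460,800 m³

6460000 m³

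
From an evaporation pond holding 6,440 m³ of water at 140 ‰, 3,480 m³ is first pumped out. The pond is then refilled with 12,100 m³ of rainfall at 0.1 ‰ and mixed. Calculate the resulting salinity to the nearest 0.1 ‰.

Remaining after removal: 2,960 m³ at 140 ‰ (salt = 414,400)
After addition: salt = 414,400 + 12,100×0.1 = 415,610; volume = 15,060 m³
S = 415,610 / 15,060 = 27.5969 ‰

27.6 ‰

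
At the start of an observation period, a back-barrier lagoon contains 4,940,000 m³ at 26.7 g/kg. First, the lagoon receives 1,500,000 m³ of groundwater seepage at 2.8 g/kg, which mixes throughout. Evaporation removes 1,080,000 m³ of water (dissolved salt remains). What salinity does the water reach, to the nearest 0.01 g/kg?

25.39 g/kg

After mixing: salt = 4,940,000×26.7 + 1,500,000×2.8 = 136,098,000; volume = 6,440,000 m³
After evaporation: salt unchanged = 136,098,000; volume = 6,440,000 − 1,080,000 = 5,360,000 m³
S = 136,098,000 / 5,360,000 = 25.3914 g/kg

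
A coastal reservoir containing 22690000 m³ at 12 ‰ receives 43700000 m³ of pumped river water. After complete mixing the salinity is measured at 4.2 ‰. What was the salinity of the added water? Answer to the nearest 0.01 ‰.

Salt balance: 22,690,000×12 + 43,700,000×S = 66,390,000×4.2
272,280,000 + 43,700,000·S = 278,838,000
S = (278,838,000 − 272,280,000) / 43,700,000 = 0.1501 ‰

0.15 ‰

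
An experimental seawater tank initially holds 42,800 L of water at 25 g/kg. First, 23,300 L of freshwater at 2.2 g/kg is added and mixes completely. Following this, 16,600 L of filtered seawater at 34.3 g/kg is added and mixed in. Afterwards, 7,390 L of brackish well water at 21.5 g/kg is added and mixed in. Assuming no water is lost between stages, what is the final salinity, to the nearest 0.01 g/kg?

Conserving salt mass:
Initial salt = 42,800×25 = 1,070,000
After stage 1: salt = 1,070,000 + 23,300×2.2 = 1,121,260; volume = 66,100 L; S = 16.963 g/kg
After stage 2: salt = 1,121,260 + 16,600×34.3 = 1,690,640; volume = 82,700 L; S = 20.443 g/kg
After stage 3: salt = 1,690,640 + 7,390×21.5 = 1,849,525; volume = 90,090 L
S = 1,849,525 / 90,090 = 20.5297 g/kg

20.53 g/kg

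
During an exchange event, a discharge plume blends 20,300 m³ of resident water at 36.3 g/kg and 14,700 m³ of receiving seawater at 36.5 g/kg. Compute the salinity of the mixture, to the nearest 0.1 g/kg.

36.4 g/kg

Total salt / total volume:
salt = 20,300×36.3 + 14,700×36.5 = 736,890 + 536,550 = 1,273,440
volume = 20,300 + 14,700 = 35,000 m³
S = 1,273,440 / 35,000 = 36.384 g/kg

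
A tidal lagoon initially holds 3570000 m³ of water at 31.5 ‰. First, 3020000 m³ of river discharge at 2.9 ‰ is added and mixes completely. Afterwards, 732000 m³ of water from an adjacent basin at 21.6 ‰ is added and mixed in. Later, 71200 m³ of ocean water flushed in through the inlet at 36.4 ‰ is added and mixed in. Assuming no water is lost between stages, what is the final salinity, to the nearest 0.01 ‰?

Weighted by volume,
Initial salt = 3,570,000×31.5 = 112,455,000
After stage 1: salt = 112,455,000 + 3,020,000×2.9 = 121,213,000; volume = 6,590,000 m³; S = 18.393 ‰
After stage 2: salt = 121,213,000 + 732,000×21.6 = 137,024,200; volume = 7,322,000 m³; S = 18.714 ‰
After stage 3: salt = 137,024,200 + 71,200×36.4 = 139,615,880; volume = 7,393,200 m³
S = 139,615,880 / 7,393,200 = 18.8844 ‰

18.88 ‰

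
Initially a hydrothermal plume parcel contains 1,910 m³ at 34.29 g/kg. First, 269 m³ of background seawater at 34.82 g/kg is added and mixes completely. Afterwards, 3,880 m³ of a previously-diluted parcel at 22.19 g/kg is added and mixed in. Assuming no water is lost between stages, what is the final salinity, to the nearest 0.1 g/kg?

Weighted by volume,
Initial salt = 1,910×34.29 = 65,493.9
After stage 1: salt = 65,493.9 + 269×34.82 = 74,860.48; volume = 2,179 m³; S = 34.355 g/kg
After stage 2: salt = 74,860.48 + 3,880×22.19 = 160,957.68; volume = 6,059 m³
S = 160,957.68 / 6,059 = 26.5651 g/kg

26.6 g/kg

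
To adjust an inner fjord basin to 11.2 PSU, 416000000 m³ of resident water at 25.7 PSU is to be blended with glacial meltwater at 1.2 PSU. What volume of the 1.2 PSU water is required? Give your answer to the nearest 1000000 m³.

603000000 m³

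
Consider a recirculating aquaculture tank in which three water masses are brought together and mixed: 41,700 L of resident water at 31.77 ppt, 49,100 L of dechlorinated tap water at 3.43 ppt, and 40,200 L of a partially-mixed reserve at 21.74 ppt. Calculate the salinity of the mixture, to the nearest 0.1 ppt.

By conservation of dissolved salt,
salt = 41,700×31.77 + 49,100×3.43 + 40,200×21.74 = 1,324,809 + 168,413 + 873,948 = 2,367,170
volume = 41,700 + 49,100 + 40,200 = 131,000 L
S = 2,367,170 / 131,000 = 18.07 ppt

18.1 ppt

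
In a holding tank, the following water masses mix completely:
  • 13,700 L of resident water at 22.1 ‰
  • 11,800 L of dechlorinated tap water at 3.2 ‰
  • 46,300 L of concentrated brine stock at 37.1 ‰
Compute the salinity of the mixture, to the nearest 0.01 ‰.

Total salt / total volume:
salt = 13,700×22.1 + 11,800×3.2 + 46,300×37.1 = 302,770 + 37,760 + 1,717,730 = 2,058,260
volume = 13,700 + 11,800 + 46,300 = 71,800 L
S = 2,058,260 / 71,800 = 28.6666 ‰

28.67 ‰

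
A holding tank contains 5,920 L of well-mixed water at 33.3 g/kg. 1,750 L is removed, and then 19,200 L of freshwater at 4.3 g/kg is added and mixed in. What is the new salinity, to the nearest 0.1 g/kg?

Remaining after removal: 4,170 L at 33.3 g/kg (salt = 138,861)
After addition: salt = 138,861 + 19,200×4.3 = 221,421; volume = 23,370 L
S = 221,421 / 23,370 = 9.4746 g/kg

9.5 g/kg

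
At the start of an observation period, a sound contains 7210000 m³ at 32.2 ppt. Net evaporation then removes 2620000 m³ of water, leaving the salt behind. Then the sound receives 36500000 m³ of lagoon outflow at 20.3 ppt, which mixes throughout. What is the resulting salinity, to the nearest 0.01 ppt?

23.68 ppt

After evaporation: salt = 7,210,000×32.2 = 232,162,000; volume = 7,210,000 − 2,620,000 = 4,590,000 m³
After mixing: salt = 232,162,000 + 36,500,000×20.3 = 973,112,000; volume = 4,590,000 + 36,500,000 = 41,090,000 m³
S = 973,112,000 / 41,090,000 = 23.6825 ppt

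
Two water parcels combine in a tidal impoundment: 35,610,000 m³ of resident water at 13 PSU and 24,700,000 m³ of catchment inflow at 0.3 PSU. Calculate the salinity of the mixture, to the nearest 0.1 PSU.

Weighted by volume,
salt = 35,610,000×13 + 24,700,000×0.3 = 462,930,000 + 7,410,000 = 470,340,000
volume = 35,610,000 + 24,700,000 = 60,310,000 m³
S = 470,340,000 / 60,310,000 = 7.799 PSU

7.8 PSU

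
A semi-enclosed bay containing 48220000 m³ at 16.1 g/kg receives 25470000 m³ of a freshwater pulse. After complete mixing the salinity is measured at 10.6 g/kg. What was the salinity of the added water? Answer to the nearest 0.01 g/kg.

0.19 g/kg

Salt balance: 48,220,000×16.1 + 25,470,000×S = 73,690,000×10.6
776,342,000 + 25,470,000·S = 781,114,000
S = (781,114,000 − 776,342,000) / 25,470,000 = 0.1874 g/kg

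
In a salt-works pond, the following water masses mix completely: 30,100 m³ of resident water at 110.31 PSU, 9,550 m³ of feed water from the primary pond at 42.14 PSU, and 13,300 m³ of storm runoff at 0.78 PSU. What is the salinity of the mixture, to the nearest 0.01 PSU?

70.50 PSU

Salt balance:
salt = 30,100×110.31 + 9,550×42.14 + 13,300×0.78 = 3,320,331 + 402,437 + 10,374 = 3,733,142
volume = 30,100 + 9,550 + 13,300 = 52,950 m³
S = 3,733,142 / 52,950 = 70.5032 PSU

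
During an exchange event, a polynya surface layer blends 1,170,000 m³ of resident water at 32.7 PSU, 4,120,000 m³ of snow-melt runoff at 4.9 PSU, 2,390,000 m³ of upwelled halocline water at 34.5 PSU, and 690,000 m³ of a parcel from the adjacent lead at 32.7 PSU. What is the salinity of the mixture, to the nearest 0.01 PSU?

By conservation of dissolved salt,
salt = 1,170,000×32.7 + 4,120,000×4.9 + 2,390,000×34.5 + 690,000×32.7 = 38,259,000 + 20,188,000 + 82,455,000 + 22,563,000 = 163,465,000
volume = 1,170,000 + 4,120,000 + 2,390,000 + 690,000 = 8,370,000 m³
S = 163,465,000 / 8,370,000 = 19.5299 PSU

19.53 PSU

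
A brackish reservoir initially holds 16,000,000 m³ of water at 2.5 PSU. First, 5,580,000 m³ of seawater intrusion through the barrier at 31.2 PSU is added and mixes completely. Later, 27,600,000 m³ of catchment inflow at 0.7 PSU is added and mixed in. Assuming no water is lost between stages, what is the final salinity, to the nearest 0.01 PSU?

Mass of salt is conserved:
Initial salt = 16,000,000×2.5 = 40,000,000
After stage 1: salt = 40,000,000 + 5,580,000×31.2 = 214,096,000; volume = 21,580,000 m³; S = 9.921 PSU
After stage 2: salt = 214,096,000 + 27,600,000×0.7 = 233,416,000; volume = 49,180,000 m³
S = 233,416,000 / 49,180,000 = 4.7462 PSU

4.75 PSU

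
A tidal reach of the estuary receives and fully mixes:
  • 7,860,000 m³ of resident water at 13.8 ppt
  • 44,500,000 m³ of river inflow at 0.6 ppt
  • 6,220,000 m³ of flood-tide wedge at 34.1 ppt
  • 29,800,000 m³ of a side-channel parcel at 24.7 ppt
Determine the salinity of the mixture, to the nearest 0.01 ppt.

Total salt / total volume:
salt = 7,860,000×13.8 + 44,500,000×0.6 + 6,220,000×34.1 + 29,800,000×24.7 = 108,468,000 + 26,700,000 + 212,102,000 + 736,060,000 = 1,083,330,000
volume = 7,860,000 + 44,500,000 + 6,220,000 + 29,800,000 = 88,380,000 m³
S = 1,083,330,000 / 88,380,000 = 12.2576 ppt

12.26 ppt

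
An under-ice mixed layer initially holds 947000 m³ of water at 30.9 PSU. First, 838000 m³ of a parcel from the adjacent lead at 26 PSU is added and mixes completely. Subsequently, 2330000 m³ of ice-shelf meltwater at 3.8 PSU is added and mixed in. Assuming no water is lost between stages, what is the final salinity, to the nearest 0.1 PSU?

14.6 PSU

Salt balance:
Initial salt = 947,000×30.9 = 29,262,300
After stage 1: salt = 29,262,300 + 838,000×26 = 51,050,300; volume = 1,785,000 m³; S = 28.6 PSU
After stage 2: salt = 51,050,300 + 2,330,000×3.8 = 59,904,300; volume = 4,115,000 m³
S = 59,904,300 / 4,115,000 = 14.5575 PSU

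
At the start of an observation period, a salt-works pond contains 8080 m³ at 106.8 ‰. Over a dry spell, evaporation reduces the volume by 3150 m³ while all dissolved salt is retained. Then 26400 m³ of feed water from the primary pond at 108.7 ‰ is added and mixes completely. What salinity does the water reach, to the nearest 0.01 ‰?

119.14 ‰

After evaporation: salt = 8,080×106.8 = 862,944; volume = 8,080 − 3,150 = 4,930 m³
After mixing: salt = 862,944 + 26,400×108.7 = 3,732,624; volume = 4,930 + 26,400 = 31,330 m³
S = 3,732,624 / 31,330 = 119.139 ‰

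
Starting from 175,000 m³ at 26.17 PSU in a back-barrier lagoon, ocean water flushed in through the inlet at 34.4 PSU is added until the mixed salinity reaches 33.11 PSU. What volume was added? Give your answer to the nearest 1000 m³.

941000 m³

Salt balance: 175,000×26.17 + V×34.4 = (175,000+V)×33.11
4,579,750 + 34.4V = 5,794,250 + 33.11V
1,214,500 = 1.29V
V = 941,472.87 m³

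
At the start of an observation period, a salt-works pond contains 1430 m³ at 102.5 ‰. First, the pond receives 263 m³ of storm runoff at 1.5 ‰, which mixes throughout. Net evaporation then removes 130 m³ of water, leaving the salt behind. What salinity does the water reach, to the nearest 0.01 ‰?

After mixing: salt = 1,430×102.5 + 263×1.5 = 146,969.5; volume = 1,693 m³
After evaporation: salt unchanged = 146,969.5; volume = 1,693 − 130 = 1,563 m³
S = 146,969.5 / 1,563 = 94.0304 ‰

94.03 ‰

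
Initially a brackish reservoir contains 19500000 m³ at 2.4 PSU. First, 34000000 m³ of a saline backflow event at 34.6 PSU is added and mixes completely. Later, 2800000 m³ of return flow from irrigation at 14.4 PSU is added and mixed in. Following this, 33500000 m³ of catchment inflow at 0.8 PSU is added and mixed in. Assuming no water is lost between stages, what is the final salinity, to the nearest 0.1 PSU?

Conserving salt mass:
Initial salt = 19,500,000×2.4 = 46,800,000
After stage 1: salt = 46,800,000 + 34,000,000×34.6 = 1,223,200,000; volume = 53,500,000 m³; S = 22.864 PSU
After stage 2: salt = 1,223,200,000 + 2,800,000×14.4 = 1,263,520,000; volume = 56,300,000 m³; S = 22.443 PSU
After stage 3: salt = 1,263,520,000 + 33,500,000×0.8 = 1,290,320,000; volume = 89,800,000 m³
S = 1,290,320,000 / 89,800,000 = 14.3688 PSU

14.4 PSU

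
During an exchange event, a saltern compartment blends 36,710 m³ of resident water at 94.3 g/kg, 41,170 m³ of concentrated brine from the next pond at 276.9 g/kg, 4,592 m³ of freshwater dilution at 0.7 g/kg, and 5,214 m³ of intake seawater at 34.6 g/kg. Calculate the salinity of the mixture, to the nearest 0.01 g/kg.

171.58 g/kg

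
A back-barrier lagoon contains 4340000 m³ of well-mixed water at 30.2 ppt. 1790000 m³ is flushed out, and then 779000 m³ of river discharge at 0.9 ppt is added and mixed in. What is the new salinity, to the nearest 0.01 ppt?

23.34 ppt

Remaining after removal: 2,550,000 m³ at 30.2 ppt (salt = 77,010,000)
After addition: salt = 77,010,000 + 779,000×0.9 = 77,711,100; volume = 3,329,000 m³
S = 77,711,100 / 3,329,000 = 23.3437 ppt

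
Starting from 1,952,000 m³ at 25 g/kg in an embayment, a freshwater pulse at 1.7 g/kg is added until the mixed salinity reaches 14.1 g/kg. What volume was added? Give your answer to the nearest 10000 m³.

1720000 m³

Salt balance: 1,952,000×25 + V×1.7 = (1,952,000+V)×14.1
48,800,000 + 1.7V = 27,523,200 + 14.1V
21,276,800 = 12.4V
V = 1,715,870.97 m³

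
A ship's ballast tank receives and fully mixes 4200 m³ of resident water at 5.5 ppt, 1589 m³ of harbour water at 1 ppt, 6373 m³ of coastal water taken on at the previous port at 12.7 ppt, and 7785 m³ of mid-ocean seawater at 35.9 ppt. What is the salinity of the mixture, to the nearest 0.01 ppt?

19.31 ppt

Salt balance:
salt = 4,200×5.5 + 1,589×1 + 6,373×12.7 + 7,785×35.9 = 23,100 + 1,589 + 80,937.1 + 279,481.5 = 385,107.6
volume = 4,200 + 1,589 + 6,373 + 7,785 = 19,947 m³
S = 385,107.6 / 19,947 = 19.3065 ppt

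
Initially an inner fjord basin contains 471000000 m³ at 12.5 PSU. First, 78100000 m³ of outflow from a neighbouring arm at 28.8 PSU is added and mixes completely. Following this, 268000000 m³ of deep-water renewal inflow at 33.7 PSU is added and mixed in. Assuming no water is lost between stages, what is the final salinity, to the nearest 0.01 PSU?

21.01 PSU

Total salt / total volume:
Initial salt = 471,000,000×12.5 = 5,887,500,000
After stage 1: salt = 5,887,500,000 + 78,100,000×28.8 = 8,136,780,000; volume = 549,100,000 m³; S = 14.818 PSU
After stage 2: salt = 8,136,780,000 + 268,000,000×33.7 = 17,168,380,000; volume = 817,100,000 m³
S = 17,168,380,000 / 817,100,000 = 21.0114 PSU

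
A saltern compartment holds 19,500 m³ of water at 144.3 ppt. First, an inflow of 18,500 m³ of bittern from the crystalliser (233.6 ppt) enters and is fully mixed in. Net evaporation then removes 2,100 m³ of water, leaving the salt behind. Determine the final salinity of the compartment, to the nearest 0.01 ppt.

198.76 ppt

After mixing: salt = 19,500×144.3 + 18,500×233.6 = 7,135,450; volume = 38,000 m³
After evaporation: salt unchanged = 7,135,450; volume = 38,000 − 2,100 = 35,900 m³
S = 7,135,450 / 35,900 = 198.7591 ppt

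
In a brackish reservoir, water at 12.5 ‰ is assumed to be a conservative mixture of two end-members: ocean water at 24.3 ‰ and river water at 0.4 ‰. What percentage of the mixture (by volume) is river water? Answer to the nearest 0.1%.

Let f be the freshwater fraction. Salt balance per unit volume:
f×0.4 + (1−f)×24.3 = 12.5
f = (24.3 − 12.5) / (24.3 − 0.4) = 11.8/23.9 = 0.4937

49.4%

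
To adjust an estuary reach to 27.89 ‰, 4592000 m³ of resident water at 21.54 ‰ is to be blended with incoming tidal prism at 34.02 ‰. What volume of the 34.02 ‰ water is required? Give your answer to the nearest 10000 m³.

4760000 m³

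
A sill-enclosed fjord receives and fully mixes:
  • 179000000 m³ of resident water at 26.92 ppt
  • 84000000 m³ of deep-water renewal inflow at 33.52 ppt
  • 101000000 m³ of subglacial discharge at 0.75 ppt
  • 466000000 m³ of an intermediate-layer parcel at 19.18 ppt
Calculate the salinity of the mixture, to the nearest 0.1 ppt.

Conserving salt mass:
salt = 179,000,000×26.92 + 84,000,000×33.52 + 101,000,000×0.75 + 466,000,000×19.18 = 4,818,680,000 + 2,815,680,000 + 75,750,000 + 8,937,880,000 = 16,647,990,000
volume = 179,000,000 + 84,000,000 + 101,000,000 + 466,000,000 = 830,000,000 m³
S = 16,647,990,000 / 830,000,000 = 20.058 ppt

20.1 ppt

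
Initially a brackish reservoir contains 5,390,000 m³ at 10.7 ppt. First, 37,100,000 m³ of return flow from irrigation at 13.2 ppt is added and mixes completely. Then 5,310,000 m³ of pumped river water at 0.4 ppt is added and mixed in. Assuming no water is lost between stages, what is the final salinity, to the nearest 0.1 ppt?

11.5 ppt

Salt balance:
Initial salt = 5,390,000×10.7 = 57,673,000
After stage 1: salt = 57,673,000 + 37,100,000×13.2 = 547,393,000; volume = 42,490,000 m³; S = 12.883 ppt
After stage 2: salt = 547,393,000 + 5,310,000×0.4 = 549,517,000; volume = 47,800,000 m³
S = 549,517,000 / 47,800,000 = 11.4962 ppt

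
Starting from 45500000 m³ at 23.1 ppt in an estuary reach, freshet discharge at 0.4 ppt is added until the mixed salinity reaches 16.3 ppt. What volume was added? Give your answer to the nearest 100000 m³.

19500000 m³

Salt balance: 45,500,000×23.1 + V×0.4 = (45,500,000+V)×16.3
1,051,050,000 + 0.4V = 741,650,000 + 16.3V
309,400,000 = 15.9V
V = 19,459,119.5 m³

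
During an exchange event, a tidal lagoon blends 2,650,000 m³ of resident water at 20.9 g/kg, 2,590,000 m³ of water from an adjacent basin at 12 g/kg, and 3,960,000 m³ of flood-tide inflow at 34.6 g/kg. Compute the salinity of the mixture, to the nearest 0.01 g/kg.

Mass of salt is conserved:
salt = 2,650,000×20.9 + 2,590,000×12 + 3,960,000×34.6 = 55,385,000 + 31,080,000 + 137,016,000 = 223,481,000
volume = 2,650,000 + 2,590,000 + 3,960,000 = 9,200,000 m³
S = 223,481,000 / 9,200,000 = 24.2914 g/kg

24.29 g/kg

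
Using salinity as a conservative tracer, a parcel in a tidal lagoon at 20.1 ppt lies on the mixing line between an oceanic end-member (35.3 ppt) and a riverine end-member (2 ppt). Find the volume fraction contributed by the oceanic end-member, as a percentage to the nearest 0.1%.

54.4%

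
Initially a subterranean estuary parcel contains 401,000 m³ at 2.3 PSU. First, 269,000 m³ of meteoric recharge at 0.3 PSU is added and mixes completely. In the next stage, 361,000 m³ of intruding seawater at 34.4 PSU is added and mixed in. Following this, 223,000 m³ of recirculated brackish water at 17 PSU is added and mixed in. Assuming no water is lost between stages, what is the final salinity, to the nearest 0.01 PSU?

Mass of salt is conserved:
Initial salt = 401,000×2.3 = 922,300
After stage 1: salt = 922,300 + 269,000×0.3 = 1,003,000; volume = 670,000 m³; S = 1.497 PSU
After stage 2: salt = 1,003,000 + 361,000×34.4 = 13,421,400; volume = 1,031,000 m³; S = 13.018 PSU
After stage 3: salt = 13,421,400 + 223,000×17 = 17,212,400; volume = 1,254,000 m³
S = 17,212,400 / 1,254,000 = 13.726 PSU

13.73 PSU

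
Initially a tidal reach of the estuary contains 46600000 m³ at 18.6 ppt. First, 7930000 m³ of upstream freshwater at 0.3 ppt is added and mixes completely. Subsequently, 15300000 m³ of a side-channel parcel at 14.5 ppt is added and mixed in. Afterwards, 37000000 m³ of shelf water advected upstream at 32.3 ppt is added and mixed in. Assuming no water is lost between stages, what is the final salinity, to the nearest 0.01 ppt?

Total salt / total volume:
Initial salt = 46,600,000×18.6 = 866,760,000
After stage 1: salt = 866,760,000 + 7,930,000×0.3 = 869,139,000; volume = 54,530,000 m³; S = 15.939 ppt
After stage 2: salt = 869,139,000 + 15,300,000×14.5 = 1,090,989,000; volume = 69,830,000 m³; S = 15.623 ppt
After stage 3: salt = 1,090,989,000 + 37,000,000×32.3 = 2,286,089,000; volume = 106,830,000 m³
S = 2,286,089,000 / 106,830,000 = 21.3993 ppt

21.40 ppt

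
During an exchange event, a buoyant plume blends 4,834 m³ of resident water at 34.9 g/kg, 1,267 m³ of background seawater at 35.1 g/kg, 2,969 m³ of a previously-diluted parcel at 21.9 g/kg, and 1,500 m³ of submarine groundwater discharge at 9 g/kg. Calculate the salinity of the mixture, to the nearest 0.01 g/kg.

Weighted by volume,
salt = 4,834×34.9 + 1,267×35.1 + 2,969×21.9 + 1,500×9 = 168,706.6 + 44,471.7 + 65,021.1 + 13,500 = 291,699.4
volume = 4,834 + 1,267 + 2,969 + 1,500 = 10,570 m³
S = 291,699.4 / 10,570 = 27.5969 g/kg

27.60 g/kg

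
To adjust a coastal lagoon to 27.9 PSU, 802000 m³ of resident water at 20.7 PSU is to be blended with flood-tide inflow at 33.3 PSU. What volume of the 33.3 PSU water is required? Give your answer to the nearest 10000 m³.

Salt balance: 802,000×20.7 + V×33.3 = (802,000+V)×27.9
16,601,400 + 33.3V = 22,375,800 + 27.9V
5,774,400 = 5.4V
V = 1,069,333.33 m³

1070000 m³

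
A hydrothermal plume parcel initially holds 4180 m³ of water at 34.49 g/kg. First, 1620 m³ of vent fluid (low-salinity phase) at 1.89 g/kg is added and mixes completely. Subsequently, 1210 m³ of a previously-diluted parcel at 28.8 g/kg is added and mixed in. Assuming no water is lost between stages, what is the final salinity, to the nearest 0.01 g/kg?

25.97 g/kg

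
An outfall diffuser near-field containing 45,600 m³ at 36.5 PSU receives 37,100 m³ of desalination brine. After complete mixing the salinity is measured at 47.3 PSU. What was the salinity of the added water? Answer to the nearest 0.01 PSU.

Salt balance: 45,600×36.5 + 37,100×S = 82,700×47.3
1,664,400 + 37,100·S = 3,911,710
S = (3,911,710 − 1,664,400) / 37,100 = 60.5744 PSU

60.57 PSU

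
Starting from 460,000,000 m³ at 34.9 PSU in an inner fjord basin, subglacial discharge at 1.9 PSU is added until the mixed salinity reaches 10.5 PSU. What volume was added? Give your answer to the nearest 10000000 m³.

1310000000 m³

Salt balance: 460,000,000×34.9 + V×1.9 = (460,000,000+V)×10.5
16,054,000,000 + 1.9V = 4,830,000,000 + 10.5V
11,224,000,000 = 8.6V
V = 1,305,116,279.07 m³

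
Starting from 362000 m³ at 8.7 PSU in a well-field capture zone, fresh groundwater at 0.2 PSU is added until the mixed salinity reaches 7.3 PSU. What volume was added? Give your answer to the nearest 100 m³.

Salt balance: 362,000×8.7 + V×0.2 = (362,000+V)×7.3
3,149,400 + 0.2V = 2,642,600 + 7.3V
506,800 = 7.1V
V = 71,380.28 m³

71400 m³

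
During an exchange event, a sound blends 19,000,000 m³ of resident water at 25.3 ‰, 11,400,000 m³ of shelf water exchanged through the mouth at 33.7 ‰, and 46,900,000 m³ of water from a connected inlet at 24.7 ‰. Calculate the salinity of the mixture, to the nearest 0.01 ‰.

26.17 ‰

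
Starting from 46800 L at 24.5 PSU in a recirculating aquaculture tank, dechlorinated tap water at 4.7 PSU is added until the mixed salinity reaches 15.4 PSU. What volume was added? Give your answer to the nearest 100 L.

Salt balance: 46,800×24.5 + V×4.7 = (46,800+V)×15.4
1,146,600 + 4.7V = 720,720 + 15.4V
425,880 = 10.7V
V = 39,801.87 L

39800 L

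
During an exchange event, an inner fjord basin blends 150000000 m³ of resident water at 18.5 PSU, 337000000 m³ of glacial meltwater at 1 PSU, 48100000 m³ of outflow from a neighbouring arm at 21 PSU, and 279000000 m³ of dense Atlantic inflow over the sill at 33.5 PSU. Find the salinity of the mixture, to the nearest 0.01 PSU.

16.54 PSU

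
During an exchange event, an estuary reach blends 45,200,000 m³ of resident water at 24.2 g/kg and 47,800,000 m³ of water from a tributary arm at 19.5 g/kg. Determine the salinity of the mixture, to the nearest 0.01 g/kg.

Weighted by volume,
salt = 45,200,000×24.2 + 47,800,000×19.5 = 1,093,840,000 + 932,100,000 = 2,025,940,000
volume = 45,200,000 + 47,800,000 = 93,000,000 m³
S = 2,025,940,000 / 93,000,000 = 21.7843 g/kg

21.78 g/kg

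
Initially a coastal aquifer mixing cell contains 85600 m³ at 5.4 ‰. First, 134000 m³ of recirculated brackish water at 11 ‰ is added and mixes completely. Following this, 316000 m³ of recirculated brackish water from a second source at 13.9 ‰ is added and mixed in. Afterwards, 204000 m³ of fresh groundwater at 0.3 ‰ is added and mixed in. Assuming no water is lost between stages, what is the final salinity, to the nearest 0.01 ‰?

8.64 ‰

Conserving salt mass:
Initial salt = 85,600×5.4 = 462,240
After stage 1: salt = 462,240 + 134,000×11 = 1,936,240; volume = 219,600 m³; S = 8.817 ‰
After stage 2: salt = 1,936,240 + 316,000×13.9 = 6,328,640; volume = 535,600 m³; S = 11.816 ‰
After stage 3: salt = 6,328,640 + 204,000×0.3 = 6,389,840; volume = 739,600 m³
S = 6,389,840 / 739,600 = 8.6396 ‰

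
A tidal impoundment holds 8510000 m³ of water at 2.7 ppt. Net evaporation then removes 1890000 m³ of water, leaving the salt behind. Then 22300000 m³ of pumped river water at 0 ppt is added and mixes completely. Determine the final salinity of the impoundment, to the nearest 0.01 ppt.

After evaporation: salt = 8,510,000×2.7 = 22,977,000; volume = 8,510,000 − 1,890,000 = 6,620,000 m³
After mixing: salt = 22,977,000 + 22,300,000×0 = 22,977,000; volume = 6,620,000 + 22,300,000 = 28,920,000 m³
S = 22,977,000 / 28,920,000 = 0.7945 ppt

0.79 ppt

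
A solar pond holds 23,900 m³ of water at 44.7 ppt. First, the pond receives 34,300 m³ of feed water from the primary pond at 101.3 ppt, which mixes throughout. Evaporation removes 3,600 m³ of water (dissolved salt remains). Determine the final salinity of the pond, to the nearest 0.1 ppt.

83.2 ppt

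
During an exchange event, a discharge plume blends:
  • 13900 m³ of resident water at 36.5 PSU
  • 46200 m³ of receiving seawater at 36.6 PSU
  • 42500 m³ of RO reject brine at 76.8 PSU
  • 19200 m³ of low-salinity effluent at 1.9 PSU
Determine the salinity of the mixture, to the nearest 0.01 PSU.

Total salt / total volume:
salt = 13,900×36.5 + 46,200×36.6 + 42,500×76.8 + 19,200×1.9 = 507,350 + 1,690,920 + 3,264,000 + 36,480 = 5,498,750
volume = 13,900 + 46,200 + 42,500 + 19,200 = 121,800 m³
S = 5,498,750 / 121,800 = 45.1457 PSU

45.15 PSU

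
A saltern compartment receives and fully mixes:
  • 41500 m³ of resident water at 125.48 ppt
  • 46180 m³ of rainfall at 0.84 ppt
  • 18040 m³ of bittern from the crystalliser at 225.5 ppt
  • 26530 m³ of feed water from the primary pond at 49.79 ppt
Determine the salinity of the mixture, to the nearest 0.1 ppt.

Conserving salt mass:
salt = 41,500×125.48 + 46,180×0.84 + 18,040×225.5 + 26,530×49.79 = 5,207,420 + 38,791.2 + 4,068,020 + 1,320,928.7 = 10,635,159.9
volume = 41,500 + 46,180 + 18,040 + 26,530 = 132,250 m³
S = 10,635,159.9 / 132,250 = 80.417 ppt

80.4 ppt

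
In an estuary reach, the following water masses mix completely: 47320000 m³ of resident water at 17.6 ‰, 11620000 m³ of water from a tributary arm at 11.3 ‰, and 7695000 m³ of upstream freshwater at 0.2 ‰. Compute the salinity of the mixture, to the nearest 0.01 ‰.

Mass of salt is conserved:
salt = 47,320,000×17.6 + 11,620,000×11.3 + 7,695,000×0.2 = 832,832,000 + 131,306,000 + 1,539,000 = 965,677,000
volume = 47,320,000 + 11,620,000 + 7,695,000 = 66,635,000 m³
S = 965,677,000 / 66,635,000 = 14.492 ‰

14.49 ‰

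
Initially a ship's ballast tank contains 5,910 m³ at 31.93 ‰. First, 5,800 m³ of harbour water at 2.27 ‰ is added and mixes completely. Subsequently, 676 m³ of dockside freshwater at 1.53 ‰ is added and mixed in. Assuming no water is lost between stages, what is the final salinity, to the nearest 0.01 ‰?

Mass of salt is conserved:
Initial salt = 5,910×31.93 = 188,706.3
After stage 1: salt = 188,706.3 + 5,800×2.27 = 201,872.3; volume = 11,710 m³; S = 17.239 ‰
After stage 2: salt = 201,872.3 + 676×1.53 = 202,906.58; volume = 12,386 m³
S = 202,906.58 / 12,386 = 16.3819 ‰

16.38 ‰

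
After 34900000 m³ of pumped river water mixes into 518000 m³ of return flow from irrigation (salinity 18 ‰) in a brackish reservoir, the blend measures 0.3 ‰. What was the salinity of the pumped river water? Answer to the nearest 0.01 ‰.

Salt balance: 518,000×18 + 34,900,000×S = 35,418,000×0.3
9,324,000 + 34,900,000·S = 10,625,400
S = (10,625,400 − 9,324,000) / 34,900,000 = 0.0373 ‰

0.04 ‰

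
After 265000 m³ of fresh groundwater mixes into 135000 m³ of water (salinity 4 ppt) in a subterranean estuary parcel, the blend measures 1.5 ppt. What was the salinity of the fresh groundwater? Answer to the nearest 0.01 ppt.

0.23 ppt

Salt balance: 135,000×4 + 265,000×S = 400,000×1.5
540,000 + 265,000·S = 600,000
S = (600,000 − 540,000) / 265,000 = 0.2264 ppt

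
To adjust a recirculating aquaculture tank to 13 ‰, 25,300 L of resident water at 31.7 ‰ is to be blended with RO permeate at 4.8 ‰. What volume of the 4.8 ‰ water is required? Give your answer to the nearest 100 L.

57700 L

Salt balance: 25,300×31.7 + V×4.8 = (25,300+V)×13
802,010 + 4.8V = 328,900 + 13V
473,110 = 8.2V
V = 57,696.34 L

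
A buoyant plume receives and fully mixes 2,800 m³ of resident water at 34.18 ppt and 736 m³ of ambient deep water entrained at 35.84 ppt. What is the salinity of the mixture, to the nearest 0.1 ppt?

34.5 ppt

Total salt / total volume:
salt = 2,800×34.18 + 736×35.84 = 95,704 + 26,378.24 = 122,082.24
volume = 2,800 + 736 = 3,536 m³
S = 122,082.24 / 3,536 = 34.526 ppt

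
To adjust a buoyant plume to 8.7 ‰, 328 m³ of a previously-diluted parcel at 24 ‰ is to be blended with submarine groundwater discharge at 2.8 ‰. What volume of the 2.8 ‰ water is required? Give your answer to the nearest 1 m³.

Salt balance: 328×24 + V×2.8 = (328+V)×8.7
7,872 + 2.8V = 2,853.6 + 8.7V
5,018.4 = 5.9V
V = 850.58 m³

851 m³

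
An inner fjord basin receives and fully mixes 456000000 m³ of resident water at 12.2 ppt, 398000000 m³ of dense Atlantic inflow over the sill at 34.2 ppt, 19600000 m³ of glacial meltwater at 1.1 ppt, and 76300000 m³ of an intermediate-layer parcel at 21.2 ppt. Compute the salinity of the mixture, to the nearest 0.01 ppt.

21.91 ppt

By conservation of dissolved salt,
salt = 456,000,000×12.2 + 398,000,000×34.2 + 19,600,000×1.1 + 76,300,000×21.2 = 5,563,200,000 + 13,611,600,000 + 21,560,000 + 1,617,560,000 = 20,813,920,000
volume = 456,000,000 + 398,000,000 + 19,600,000 + 76,300,000 = 949,900,000 m³
S = 20,813,920,000 / 949,900,000 = 21.9117 ppt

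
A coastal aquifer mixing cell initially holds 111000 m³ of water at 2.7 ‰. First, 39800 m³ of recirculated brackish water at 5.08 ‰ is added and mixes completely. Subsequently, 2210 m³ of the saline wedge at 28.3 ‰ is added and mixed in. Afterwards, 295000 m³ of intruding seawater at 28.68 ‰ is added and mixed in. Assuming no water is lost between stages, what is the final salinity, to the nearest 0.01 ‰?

Mass of salt is conserved:
Initial salt = 111,000×2.7 = 299,700
After stage 1: salt = 299,700 + 39,800×5.08 = 501,884; volume = 150,800 m³; S = 3.328 ‰
After stage 2: salt = 501,884 + 2,210×28.3 = 564,427; volume = 153,010 m³; S = 3.689 ‰
After stage 3: salt = 564,427 + 295,000×28.68 = 9,025,027; volume = 448,010 m³
S = 9,025,027 / 448,010 = 20.1447 ‰

20.14 ‰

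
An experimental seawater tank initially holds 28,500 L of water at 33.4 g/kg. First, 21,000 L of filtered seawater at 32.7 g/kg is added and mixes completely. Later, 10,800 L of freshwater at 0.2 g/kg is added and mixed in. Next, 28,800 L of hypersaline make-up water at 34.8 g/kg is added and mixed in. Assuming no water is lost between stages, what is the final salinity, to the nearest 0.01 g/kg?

By conservation of dissolved salt,
Initial salt = 28,500×33.4 = 951,900
After stage 1: salt = 951,900 + 21,000×32.7 = 1,638,600; volume = 49,500 L; S = 33.103 g/kg
After stage 2: salt = 1,638,600 + 10,800×0.2 = 1,640,760; volume = 60,300 L; S = 27.21 g/kg
After stage 3: salt = 1,640,760 + 28,800×34.8 = 2,643,000; volume = 89,100 L
S = 2,643,000 / 89,100 = 29.6633 g/kg

29.66 g/kg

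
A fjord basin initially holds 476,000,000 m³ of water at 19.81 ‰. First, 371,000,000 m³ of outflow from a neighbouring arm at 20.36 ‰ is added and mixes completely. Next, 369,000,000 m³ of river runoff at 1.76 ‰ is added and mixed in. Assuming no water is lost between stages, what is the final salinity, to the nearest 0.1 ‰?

Salt balance:
Initial salt = 476,000,000×19.81 = 9,429,560,000
After stage 1: salt = 9,429,560,000 + 371,000,000×20.36 = 16,983,120,000; volume = 847,000,000 m³; S = 20.051 ‰
After stage 2: salt = 16,983,120,000 + 369,000,000×1.76 = 17,632,560,000; volume = 1,216,000,000 m³
S = 17,632,560,000 / 1,216,000,000 = 14.5005 ‰

14.5 ‰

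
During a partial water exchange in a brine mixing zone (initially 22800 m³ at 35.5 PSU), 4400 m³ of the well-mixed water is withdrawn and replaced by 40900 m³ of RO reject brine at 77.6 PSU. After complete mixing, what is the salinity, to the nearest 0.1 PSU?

64.5 PSU

Remaining after removal: 18,400 m³ at 35.5 PSU (salt = 653,200)
After addition: salt = 653,200 + 40,900×77.6 = 3,827,040; volume = 59,300 m³
S = 3,827,040 / 59,300 = 64.5369 PSU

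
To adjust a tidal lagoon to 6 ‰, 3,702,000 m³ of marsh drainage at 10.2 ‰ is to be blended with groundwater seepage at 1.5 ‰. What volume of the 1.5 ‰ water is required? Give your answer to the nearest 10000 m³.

3460000 m³

Salt balance: 3,702,000×10.2 + V×1.5 = (3,702,000+V)×6
37,760,400 + 1.5V = 22,212,000 + 6V
15,548,400 = 4.5V
V = 3,455,200 m³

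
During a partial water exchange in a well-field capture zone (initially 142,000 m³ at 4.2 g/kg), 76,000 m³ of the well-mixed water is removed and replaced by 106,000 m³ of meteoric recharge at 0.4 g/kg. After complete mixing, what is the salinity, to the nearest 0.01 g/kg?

1.86 g/kg

Remaining after removal: 66,000 m³ at 4.2 g/kg (salt = 277,200)
After addition: salt = 277,200 + 106,000×0.4 = 319,600; volume = 172,000 m³
S = 319,600 / 172,000 = 1.8581 g/kg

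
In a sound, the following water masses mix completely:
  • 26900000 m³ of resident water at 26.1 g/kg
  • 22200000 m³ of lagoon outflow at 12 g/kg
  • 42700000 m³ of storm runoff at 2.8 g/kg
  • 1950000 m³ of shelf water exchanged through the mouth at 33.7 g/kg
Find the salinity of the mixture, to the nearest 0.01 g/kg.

By conservation of dissolved salt,
salt = 26,900,000×26.1 + 22,200,000×12 + 42,700,000×2.8 + 1,950,000×33.7 = 702,090,000 + 266,400,000 + 119,560,000 + 65,715,000 = 1,153,765,000
volume = 26,900,000 + 22,200,000 + 42,700,000 + 1,950,000 = 93,750,000 m³
S = 1,153,765,000 / 93,750,000 = 12.3068 g/kg

12.31 g/kg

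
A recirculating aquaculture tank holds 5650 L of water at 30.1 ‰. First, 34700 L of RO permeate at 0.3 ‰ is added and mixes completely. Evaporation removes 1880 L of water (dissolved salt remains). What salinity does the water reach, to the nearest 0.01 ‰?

After mixing: salt = 5,650×30.1 + 34,700×0.3 = 180,475; volume = 40,350 L
After evaporation: salt unchanged = 180,475; volume = 40,350 − 1,880 = 38,470 L
S = 180,475 / 38,470 = 4.6913 ‰

4.69 ‰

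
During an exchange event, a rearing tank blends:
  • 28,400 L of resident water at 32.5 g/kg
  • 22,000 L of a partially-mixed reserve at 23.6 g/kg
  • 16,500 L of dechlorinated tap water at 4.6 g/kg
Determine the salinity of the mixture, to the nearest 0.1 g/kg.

22.7 g/kg

Salt balance:
salt = 28,400×32.5 + 22,000×23.6 + 16,500×4.6 = 923,000 + 519,200 + 75,900 = 1,518,100
volume = 28,400 + 22,000 + 16,500 = 66,900 L
S = 1,518,100 / 66,900 = 22.692 g/kg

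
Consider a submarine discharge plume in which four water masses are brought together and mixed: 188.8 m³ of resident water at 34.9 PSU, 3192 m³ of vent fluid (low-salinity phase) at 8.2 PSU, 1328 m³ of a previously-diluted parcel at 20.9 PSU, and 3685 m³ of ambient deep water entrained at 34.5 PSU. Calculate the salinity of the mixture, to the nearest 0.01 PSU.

22.36 PSU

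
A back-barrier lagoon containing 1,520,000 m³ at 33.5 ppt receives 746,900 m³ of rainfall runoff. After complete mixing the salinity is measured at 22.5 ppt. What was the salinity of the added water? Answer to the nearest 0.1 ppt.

0.1 ppt

Salt balance: 1,520,000×33.5 + 746,900×S = 2,266,900×22.5
50,920,000 + 746,900·S = 51,005,250
S = (51,005,250 − 50,920,000) / 746,900 = 0.1141 ppt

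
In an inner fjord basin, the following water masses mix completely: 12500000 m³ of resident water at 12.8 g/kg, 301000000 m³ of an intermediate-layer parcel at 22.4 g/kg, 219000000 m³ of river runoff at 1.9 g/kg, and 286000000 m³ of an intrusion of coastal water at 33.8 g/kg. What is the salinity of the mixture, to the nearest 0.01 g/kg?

20.75 g/kg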